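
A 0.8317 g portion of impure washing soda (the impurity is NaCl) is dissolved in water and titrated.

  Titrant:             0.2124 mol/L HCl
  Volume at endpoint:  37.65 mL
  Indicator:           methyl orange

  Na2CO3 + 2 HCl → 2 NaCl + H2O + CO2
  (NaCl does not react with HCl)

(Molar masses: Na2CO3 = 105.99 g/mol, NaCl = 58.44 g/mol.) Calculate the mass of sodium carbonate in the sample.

0.4238 g

n(HCl) = 0.03765 × 0.2124 = 7.997 × 10^-3 mol
Let x = n(Na2CO3), y = n(NaCl).
Titrant: 2x = 7.997 × 10^-3;  mass: 105.99x + 58.44y = 0.8317
Solving, x = 3.998 × 10^-3 mol, y = 6.980 × 10^-3 mol
mass of Na2CO3 = 3.998 × 10^-3 × 105.99 = 0.4238 g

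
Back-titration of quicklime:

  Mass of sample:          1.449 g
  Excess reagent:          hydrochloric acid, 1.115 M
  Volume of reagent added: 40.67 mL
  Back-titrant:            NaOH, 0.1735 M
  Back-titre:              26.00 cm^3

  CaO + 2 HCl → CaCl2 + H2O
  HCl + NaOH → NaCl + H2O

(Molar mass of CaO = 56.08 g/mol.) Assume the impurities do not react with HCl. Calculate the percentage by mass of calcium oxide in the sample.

79.02 %

n(HCl) added = 0.04067 × 1.115 = 0.04535 mol
n(NaOH) used in back-titration = 0.02600 × 0.1735 = 4.511 × 10^-3 mol
n(HCl) left over = 4.511 × 10^-3 mol (1:1 ratio)
n(HCl) consumed by analyte = 0.04535 − 4.511 × 10^-3 = 0.04084 mol
From the 1:2 ratio, n(CaO) = 1/2 × 0.04084 = 0.02042 mol
mass of CaO = 0.02042 × 56.08 = 1.145 g
% CaO = 1.145 / 1.449 × 100 = 79.02 %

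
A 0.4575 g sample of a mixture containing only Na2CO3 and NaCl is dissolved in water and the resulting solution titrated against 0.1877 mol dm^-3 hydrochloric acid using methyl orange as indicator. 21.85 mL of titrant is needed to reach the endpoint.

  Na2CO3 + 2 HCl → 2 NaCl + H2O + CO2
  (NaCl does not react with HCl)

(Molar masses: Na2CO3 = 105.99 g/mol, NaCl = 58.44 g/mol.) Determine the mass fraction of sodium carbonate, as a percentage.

n(HCl) = 0.02185 × 0.1877 = 4.101 × 10^-3 mol
Let x = n(Na2CO3), y = n(NaCl).
Titrant: 2x = 4.101 × 10^-3;  mass: 105.99x + 58.44y = 0.4575
Solving, x = 2.051 × 10^-3 mol, y = 4.109 × 10^-3 mol
mass of Na2CO3 = 2.051 × 10^-3 × 105.99 = 0.2173 g
% Na2CO3 = 0.2173 / 0.4575 × 100 = 47.51 %

47.51 %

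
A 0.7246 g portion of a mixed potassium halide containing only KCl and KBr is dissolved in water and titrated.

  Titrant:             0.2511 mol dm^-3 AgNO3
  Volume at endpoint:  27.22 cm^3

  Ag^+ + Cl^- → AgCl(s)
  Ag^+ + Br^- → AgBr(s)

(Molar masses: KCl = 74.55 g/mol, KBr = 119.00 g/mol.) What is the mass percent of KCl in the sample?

20.54 %

n(AgNO3) = 0.02722 × 0.2511 = 6.835 × 10^-3 mol
Let x = n(KCl), y = n(KBr).
Titrant: 1x + 1y = 6.835 × 10^-3;  mass: 74.55x + 119.00y = 0.7246
Solving, x = 1.997 × 10^-3 mol, y = 4.838 × 10^-3 mol
mass of KCl = 1.997 × 10^-3 × 74.55 = 0.1489 g
% KCl = 0.1489 / 0.7246 × 100 = 20.54 %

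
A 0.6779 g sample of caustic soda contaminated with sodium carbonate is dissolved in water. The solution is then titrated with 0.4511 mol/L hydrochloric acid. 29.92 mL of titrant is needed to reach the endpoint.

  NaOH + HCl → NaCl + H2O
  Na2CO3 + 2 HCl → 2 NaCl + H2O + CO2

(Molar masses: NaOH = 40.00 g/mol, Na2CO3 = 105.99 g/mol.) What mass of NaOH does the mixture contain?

0.1150 g

n(HCl) = 0.02992 × 0.4511 = 0.01350 mol
Let x = n(NaOH), y = n(Na2CO3).
Titrant: 1x + 2y = 0.01350;  mass: 40.00x + 105.99y = 0.6779
Solving, x = 2.876 × 10^-3 mol, y = 5.311 × 10^-3 mol
mass of NaOH = 2.876 × 10^-3 × 40.00 = 0.1150 g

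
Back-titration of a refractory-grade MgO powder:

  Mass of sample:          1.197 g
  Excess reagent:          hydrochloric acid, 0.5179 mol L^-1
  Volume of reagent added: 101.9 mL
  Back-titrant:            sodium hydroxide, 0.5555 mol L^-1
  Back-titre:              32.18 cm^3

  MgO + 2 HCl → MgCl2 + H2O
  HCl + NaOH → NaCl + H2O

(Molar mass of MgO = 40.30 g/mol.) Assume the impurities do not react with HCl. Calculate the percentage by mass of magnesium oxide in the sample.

n(HCl) added = 0.1019 × 0.5179 = 0.05277 mol
n(NaOH) used in back-titration = 0.03218 × 0.5555 = 0.01788 mol
n(HCl) left over = 0.01788 mol (1:1 ratio)
n(HCl) consumed by analyte = 0.05277 − 0.01788 = 0.03490 mol
From the 1:2 ratio, n(MgO) = 1/2 × 0.03490 = 0.01745 mol
mass of MgO = 0.01745 × 40.30 = 0.7032 g
% MgO = 0.7032 / 1.197 × 100 = 58.75 %

58.75 %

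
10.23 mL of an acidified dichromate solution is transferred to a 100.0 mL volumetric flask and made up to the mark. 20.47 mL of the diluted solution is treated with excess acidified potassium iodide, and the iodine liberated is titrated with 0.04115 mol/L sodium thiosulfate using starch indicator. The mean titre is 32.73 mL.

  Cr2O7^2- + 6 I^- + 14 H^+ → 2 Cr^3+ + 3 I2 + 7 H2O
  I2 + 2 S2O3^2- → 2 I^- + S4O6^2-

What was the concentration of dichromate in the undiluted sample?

0.1072 mol/L

n(S2O3^2-) = 0.03273 × 0.04115 = 1.347 × 10^-3 mol
n(I2) = n(S2O3^2-)/2 = 6.734 × 10^-4 mol
From the 1:3 ratio, n(Cr2O7^2-) in the aliquot = 1/3 × 6.734 × 10^-4 = 2.245 × 10^-4 mol
[Cr2O7^2-]_dilute = 2.245 × 10^-4 / 0.02047 = 0.01097 mol/L
[Cr2O7^2-]_original = 0.01097 × 100.0/10.23 = 0.1072 mol/L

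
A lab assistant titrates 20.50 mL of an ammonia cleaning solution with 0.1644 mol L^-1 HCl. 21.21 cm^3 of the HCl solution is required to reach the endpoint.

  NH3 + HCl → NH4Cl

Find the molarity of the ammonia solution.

0.1701 mol/L

n(HCl) = 0.02121 L × 0.1644 mol/L = 3.487 × 10^-3 mol
n(NH3) = 3.487 × 10^-3 mol (1:1 mole ratio)
[NH3] = 3.487 × 10^-3 mol / 0.02050 L = 0.1701 mol/L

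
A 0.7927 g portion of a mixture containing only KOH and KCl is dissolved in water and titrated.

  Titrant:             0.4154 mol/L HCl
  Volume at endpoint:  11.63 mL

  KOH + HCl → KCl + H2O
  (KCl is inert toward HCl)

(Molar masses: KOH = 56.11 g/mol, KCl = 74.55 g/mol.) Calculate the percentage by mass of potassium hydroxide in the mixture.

n(HCl) = 0.01163 × 0.4154 = 4.831 × 10^-3 mol
Let x = n(KOH), y = n(KCl).
Titrant: 1x = 4.831 × 10^-3;  mass: 56.11x + 74.55y = 0.7927
Solving, x = 4.831 × 10^-3 mol, y = 6.997 × 10^-3 mol
mass of KOH = 4.831 × 10^-3 × 56.11 = 0.2711 g
% KOH = 0.2711 / 0.7927 × 100 = 34.20 %

34.20 %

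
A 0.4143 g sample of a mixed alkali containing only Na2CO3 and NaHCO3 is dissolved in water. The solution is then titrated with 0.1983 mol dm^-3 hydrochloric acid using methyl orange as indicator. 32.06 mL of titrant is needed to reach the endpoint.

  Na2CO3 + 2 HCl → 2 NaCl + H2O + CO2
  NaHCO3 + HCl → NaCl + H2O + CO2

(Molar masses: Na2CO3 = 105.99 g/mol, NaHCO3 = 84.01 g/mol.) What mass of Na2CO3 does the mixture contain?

0.2047 g

n(HCl) = 0.03206 × 0.1983 = 6.357 × 10^-3 mol
Let x = n(Na2CO3), y = n(NaHCO3).
Titrant: 2x + 1y = 6.357 × 10^-3;  mass: 105.99x + 84.01y = 0.4143
Solving, x = 1.931 × 10^-3 mol, y = 2.495 × 10^-3 mol
mass of Na2CO3 = 1.931 × 10^-3 × 105.99 = 0.2047 g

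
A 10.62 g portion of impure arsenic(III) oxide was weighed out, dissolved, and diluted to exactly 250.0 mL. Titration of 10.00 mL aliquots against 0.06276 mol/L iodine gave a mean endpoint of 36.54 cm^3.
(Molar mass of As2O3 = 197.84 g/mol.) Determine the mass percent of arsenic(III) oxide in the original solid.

53.40 %

As2O3 + 2 I2 + 2 H2O → As2O5 + 4 HI
n(I2) per titration = 0.03654 × 0.06276 = 2.293 × 10^-3 mol
From the 1:2 ratio, n(As2O3) in each aliquot = 1/2 × 2.293 × 10^-3 = 1.147 × 10^-3 mol
n(As2O3) in the whole flask = 1.147 × 10^-3 × 250.0/10.00 = 0.02867 mol
mass of As2O3 = 0.02867 × 197.84 = 5.671 g
% As2O3 = 5.671 / 10.62 × 100 = 53.40 %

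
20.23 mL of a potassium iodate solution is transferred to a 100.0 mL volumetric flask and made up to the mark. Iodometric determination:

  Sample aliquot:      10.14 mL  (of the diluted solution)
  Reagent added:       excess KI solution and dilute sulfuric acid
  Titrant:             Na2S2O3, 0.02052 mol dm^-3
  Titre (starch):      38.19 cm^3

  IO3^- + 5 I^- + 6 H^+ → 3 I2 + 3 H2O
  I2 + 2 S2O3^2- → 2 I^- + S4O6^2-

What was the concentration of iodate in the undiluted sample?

n(S2O3^2-) = 0.03819 × 0.02052 = 7.837 × 10^-4 mol
n(I2) = n(S2O3^2-)/2 = 3.918 × 10^-4 mol
From the 1:3 ratio, n(IO3^-) in the aliquot = 1/3 × 3.918 × 10^-4 = 1.306 × 10^-4 mol
[IO3^-]_dilute = 1.306 × 10^-4 / 0.01014 = 0.01288 mol/L
[IO3^-]_original = 0.01288 × 100.0/20.23 = 0.06367 mol/L

0.06367 mol/L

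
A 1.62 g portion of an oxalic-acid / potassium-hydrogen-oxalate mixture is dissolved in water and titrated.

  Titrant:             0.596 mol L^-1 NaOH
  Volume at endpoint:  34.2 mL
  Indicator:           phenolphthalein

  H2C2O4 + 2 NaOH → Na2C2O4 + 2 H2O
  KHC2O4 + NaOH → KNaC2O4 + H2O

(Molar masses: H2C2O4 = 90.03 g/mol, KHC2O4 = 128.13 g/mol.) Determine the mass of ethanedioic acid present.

0.537 g

n(NaOH) = 0.0342 × 0.596 = 0.0204 mol
Let x = n(H2C2O4), y = n(KHC2O4).
Titrant: 2x + 1y = 0.0204;  mass: 90.03x + 128.13y = 1.62
Solving, x = 5.97 × 10^-3 mol, y = 8.45 × 10^-3 mol
mass of H2C2O4 = 5.97 × 10^-3 × 90.03 = 0.537 g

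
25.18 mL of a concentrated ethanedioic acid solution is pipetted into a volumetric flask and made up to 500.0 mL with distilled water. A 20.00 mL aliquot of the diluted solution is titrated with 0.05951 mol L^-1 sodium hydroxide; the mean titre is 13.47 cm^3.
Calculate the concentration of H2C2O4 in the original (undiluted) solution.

0.3979 mol/L

H2C2O4 + 2 NaOH → Na2C2O4 + 2 H2O
n(NaOH) = 0.01347 × 0.05951 = 8.016 × 10^-4 mol
From the 1:2 ratio, n(H2C2O4) in the aliquot = 1/2 × 8.016 × 10^-4 = 4.008 × 10^-4 mol
[H2C2O4]_dilute = 4.008 × 10^-4 / 0.02000 = 0.02004 mol/L
Dilution factor = 500.0 / 25.18 = 19.86
[H2C2O4]_stock = 0.02004 × 19.86 = 0.3979 mol/L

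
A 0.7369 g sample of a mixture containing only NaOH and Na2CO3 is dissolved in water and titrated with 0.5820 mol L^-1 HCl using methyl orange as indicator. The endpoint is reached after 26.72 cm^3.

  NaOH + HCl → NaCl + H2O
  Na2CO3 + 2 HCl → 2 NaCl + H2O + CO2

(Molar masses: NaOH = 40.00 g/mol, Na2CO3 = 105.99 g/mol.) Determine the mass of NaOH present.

n(HCl) = 0.02672 × 0.5820 = 0.01555 mol
Let x = n(NaOH), y = n(Na2CO3).
Titrant: 1x + 2y = 0.01555;  mass: 40.00x + 105.99y = 0.7369
Solving, x = 6.712 × 10^-3 mol, y = 4.419 × 10^-3 mol
mass of NaOH = 6.712 × 10^-3 × 40.00 = 0.2685 g

0.2685 g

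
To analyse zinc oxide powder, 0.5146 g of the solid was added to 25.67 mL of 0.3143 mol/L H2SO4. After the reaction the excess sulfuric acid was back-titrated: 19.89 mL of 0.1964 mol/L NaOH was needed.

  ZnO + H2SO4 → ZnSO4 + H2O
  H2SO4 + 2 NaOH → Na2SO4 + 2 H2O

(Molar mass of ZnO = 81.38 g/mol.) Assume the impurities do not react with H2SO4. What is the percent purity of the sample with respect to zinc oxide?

n(H2SO4) added = 0.02567 × 0.3143 = 8.068 × 10^-3 mol
n(NaOH) used in back-titration = 0.01989 × 0.1964 = 3.906 × 10^-3 mol
From the 1:2 ratio, n(H2SO4) left over = 1/2 × 3.906 × 10^-3 = 1.953 × 10^-3 mol
n(H2SO4) consumed by analyte = 8.068 × 10^-3 − 1.953 × 10^-3 = 6.115 × 10^-3 mol
n(ZnO) = 6.115 × 10^-3 mol (1:1 ratio)
mass of ZnO = 6.115 × 10^-3 × 81.38 = 0.4976 g
% ZnO = 0.4976 / 0.5146 × 100 = 96.70 %

96.70 %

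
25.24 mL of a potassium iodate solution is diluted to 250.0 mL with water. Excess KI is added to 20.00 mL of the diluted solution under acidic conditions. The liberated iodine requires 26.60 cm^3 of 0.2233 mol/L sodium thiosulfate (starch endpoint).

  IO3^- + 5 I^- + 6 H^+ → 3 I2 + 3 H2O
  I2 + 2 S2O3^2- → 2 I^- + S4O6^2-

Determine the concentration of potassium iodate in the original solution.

0.4903 mol/L

n(S2O3^2-) = 0.02660 × 0.2233 = 5.940 × 10^-3 mol
n(I2) = n(S2O3^2-)/2 = 2.970 × 10^-3 mol
From the 1:3 ratio, n(IO3^-) in the aliquot = 1/3 × 2.970 × 10^-3 = 9.900 × 10^-4 mol
[IO3^-]_dilute = 9.900 × 10^-4 / 0.02000 = 0.04950 mol/L
[IO3^-]_original = 0.04950 × 250.0/25.24 = 0.4903 mol/L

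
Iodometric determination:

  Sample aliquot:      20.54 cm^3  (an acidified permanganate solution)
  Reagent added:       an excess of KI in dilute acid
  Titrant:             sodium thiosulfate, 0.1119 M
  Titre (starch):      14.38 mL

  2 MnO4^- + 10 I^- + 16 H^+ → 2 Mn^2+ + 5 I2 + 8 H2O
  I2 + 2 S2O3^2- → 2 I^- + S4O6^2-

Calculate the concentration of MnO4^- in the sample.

0.01567 M

n(S2O3^2-) = 0.01438 × 0.1119 = 1.609 × 10^-3 mol
n(I2) = n(S2O3^2-)/2 = 8.046 × 10^-4 mol
From the 2:5 ratio, n(MnO4^-) in the aliquot = 2/5 × 8.046 × 10^-4 = 3.218 × 10^-4 mol
[MnO4^-] = 3.218 × 10^-4 / 0.02054 = 0.01567 mol/L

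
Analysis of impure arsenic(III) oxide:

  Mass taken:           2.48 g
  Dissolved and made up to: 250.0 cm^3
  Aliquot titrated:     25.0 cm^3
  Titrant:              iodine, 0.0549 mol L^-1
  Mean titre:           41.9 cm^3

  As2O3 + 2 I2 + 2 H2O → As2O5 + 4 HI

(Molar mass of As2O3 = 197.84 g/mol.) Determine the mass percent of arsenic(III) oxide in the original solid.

n(I2) per titration = 0.0419 × 0.0549 = 2.30 × 10^-3 mol
From the 1:2 ratio, n(As2O3) in each aliquot = 1/2 × 2.30 × 10^-3 = 1.15 × 10^-3 mol
n(As2O3) in the whole flask = 1.15 × 10^-3 × 250.0/25.0 = 0.0115 mol
mass of As2O3 = 0.0115 × 197.84 = 2.28 g
% As2O3 = 2.28 / 2.48 × 100 = 91.8 %

91.8 %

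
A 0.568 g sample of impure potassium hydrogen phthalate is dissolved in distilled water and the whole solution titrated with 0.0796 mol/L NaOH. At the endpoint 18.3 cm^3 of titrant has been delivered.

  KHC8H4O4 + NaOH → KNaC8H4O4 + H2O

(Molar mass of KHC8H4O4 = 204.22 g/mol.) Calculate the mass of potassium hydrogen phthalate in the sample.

0.297 g

n(NaOH) = 0.0183 L × 0.0796 mol/L = 1.46 × 10^-3 mol
n(KHC8H4O4) = 1.46 × 10^-3 mol (1:1 ratio)
mass of KHC8H4O4 = 1.46 × 10^-3 × 204.22 g/mol = 0.297 g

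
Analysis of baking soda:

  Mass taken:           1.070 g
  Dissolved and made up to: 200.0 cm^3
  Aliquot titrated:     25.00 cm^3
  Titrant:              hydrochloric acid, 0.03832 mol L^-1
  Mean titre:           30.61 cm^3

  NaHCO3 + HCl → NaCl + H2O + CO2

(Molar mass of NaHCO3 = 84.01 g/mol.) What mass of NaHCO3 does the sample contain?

0.7883 g

n(HCl) per titration = 0.03061 × 0.03832 = 1.173 × 10^-3 mol
n(NaHCO3) in each aliquot = 1.173 × 10^-3 mol (1:1 ratio)
n(NaHCO3) in the whole flask = 1.173 × 10^-3 × 200.0/25.00 = 9.384 × 10^-3 mol
mass of NaHCO3 = 9.384 × 10^-3 × 84.01 = 0.7883 g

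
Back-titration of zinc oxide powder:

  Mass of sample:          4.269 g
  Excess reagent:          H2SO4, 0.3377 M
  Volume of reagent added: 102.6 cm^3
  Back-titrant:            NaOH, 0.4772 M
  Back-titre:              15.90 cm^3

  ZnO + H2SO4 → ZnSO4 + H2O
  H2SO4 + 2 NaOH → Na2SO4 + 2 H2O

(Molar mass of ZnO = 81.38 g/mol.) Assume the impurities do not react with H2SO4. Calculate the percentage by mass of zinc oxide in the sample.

n(H2SO4) added = 0.1026 × 0.3377 = 0.03465 mol
n(NaOH) used in back-titration = 0.01590 × 0.4772 = 7.587 × 10^-3 mol
From the 1:2 ratio, n(H2SO4) left over = 1/2 × 7.587 × 10^-3 = 3.794 × 10^-3 mol
n(H2SO4) consumed by analyte = 0.03465 − 3.794 × 10^-3 = 0.03085 mol
n(ZnO) = 0.03085 mol (1:1 ratio)
mass of ZnO = 0.03085 × 81.38 = 2.511 g
% ZnO = 2.511 / 4.269 × 100 = 58.82 %

58.82 %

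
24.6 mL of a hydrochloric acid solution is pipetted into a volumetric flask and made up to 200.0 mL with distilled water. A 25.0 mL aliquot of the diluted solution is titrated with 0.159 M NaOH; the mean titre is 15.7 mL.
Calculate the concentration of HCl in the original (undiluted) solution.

HCl + NaOH → NaCl + H2O
n(NaOH) = 0.0157 × 0.159 = 2.50 × 10^-3 mol
n(HCl) in the aliquot = 2.50 × 10^-3 mol (1:1 ratio)
[HCl]_dilute = 2.50 × 10^-3 / 0.0250 = 0.0999 mol/L
Dilution factor = 200.0 / 24.6 = 8.130
[HCl]_stock = 0.0999 × 8.130 = 0.812 mol/L

0.812 M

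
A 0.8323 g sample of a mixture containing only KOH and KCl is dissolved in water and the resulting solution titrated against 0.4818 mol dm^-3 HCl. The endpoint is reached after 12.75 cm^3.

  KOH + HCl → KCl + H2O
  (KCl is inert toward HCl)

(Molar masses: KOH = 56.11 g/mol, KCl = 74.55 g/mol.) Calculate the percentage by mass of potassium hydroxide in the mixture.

41.41 %

n(HCl) = 0.01275 × 0.4818 = 6.143 × 10^-3 mol
Let x = n(KOH), y = n(KCl).
Titrant: 1x = 6.143 × 10^-3;  mass: 56.11x + 74.55y = 0.8323
Solving, x = 6.143 × 10^-3 mol, y = 6.541 × 10^-3 mol
mass of KOH = 6.143 × 10^-3 × 56.11 = 0.3447 g
% KOH = 0.3447 / 0.8323 × 100 = 41.41 %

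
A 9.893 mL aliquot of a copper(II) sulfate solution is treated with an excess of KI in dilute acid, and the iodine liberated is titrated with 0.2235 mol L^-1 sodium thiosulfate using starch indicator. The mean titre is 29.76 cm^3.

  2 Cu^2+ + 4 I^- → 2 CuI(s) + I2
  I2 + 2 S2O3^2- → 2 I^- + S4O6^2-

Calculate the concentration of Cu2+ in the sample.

n(S2O3^2-) = 0.02976 × 0.2235 = 6.651 × 10^-3 mol
n(I2) = n(S2O3^2-)/2 = 3.326 × 10^-3 mol
From the 2:1 ratio, n(Cu2+) in the aliquot = 2/1 × 3.326 × 10^-3 = 6.651 × 10^-3 mol
[Cu2+] = 6.651 × 10^-3 / 0.009893 = 0.6723 mol/L

0.6723 mol/L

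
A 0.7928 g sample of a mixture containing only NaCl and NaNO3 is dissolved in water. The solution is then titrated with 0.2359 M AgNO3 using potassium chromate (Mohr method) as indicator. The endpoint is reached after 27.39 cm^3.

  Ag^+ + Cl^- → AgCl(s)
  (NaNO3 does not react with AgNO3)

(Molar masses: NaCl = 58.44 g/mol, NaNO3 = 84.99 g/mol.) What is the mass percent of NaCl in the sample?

47.63 %

n(AgNO3) = 0.02739 × 0.2359 = 6.461 × 10^-3 mol
Let x = n(NaCl), y = n(NaNO3).
Titrant: 1x = 6.461 × 10^-3;  mass: 58.44x + 84.99y = 0.7928
Solving, x = 6.461 × 10^-3 mol, y = 4.885 × 10^-3 mol
mass of NaCl = 6.461 × 10^-3 × 58.44 = 0.3776 g
% NaCl = 0.3776 / 0.7928 × 100 = 47.63 %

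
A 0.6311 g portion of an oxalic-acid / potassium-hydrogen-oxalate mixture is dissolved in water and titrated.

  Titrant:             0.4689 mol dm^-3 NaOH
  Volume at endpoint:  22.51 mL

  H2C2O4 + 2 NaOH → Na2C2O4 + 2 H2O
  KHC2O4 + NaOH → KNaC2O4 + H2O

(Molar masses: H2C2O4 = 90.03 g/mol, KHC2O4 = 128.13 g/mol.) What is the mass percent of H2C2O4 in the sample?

n(NaOH) = 0.02251 × 0.4689 = 0.01055 mol
Let x = n(H2C2O4), y = n(KHC2O4).
Titrant: 2x + 1y = 0.01055;  mass: 90.03x + 128.13y = 0.6311
Solving, x = 4.339 × 10^-3 mol, y = 1.877 × 10^-3 mol
mass of H2C2O4 = 4.339 × 10^-3 × 90.03 = 0.3907 g
% H2C2O4 = 0.3907 / 0.6311 × 100 = 61.90 %

61.90 %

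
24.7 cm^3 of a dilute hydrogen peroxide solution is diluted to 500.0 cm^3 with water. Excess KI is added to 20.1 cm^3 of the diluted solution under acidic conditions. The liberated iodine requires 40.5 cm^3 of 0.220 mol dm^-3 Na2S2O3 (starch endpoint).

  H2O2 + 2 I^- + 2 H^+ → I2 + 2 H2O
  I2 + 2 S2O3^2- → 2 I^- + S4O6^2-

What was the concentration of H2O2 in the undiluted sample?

n(S2O3^2-) = 0.0405 × 0.220 = 8.91 × 10^-3 mol
n(I2) = n(S2O3^2-)/2 = 4.46 × 10^-3 mol
n(H2O2) in the aliquot = 4.46 × 10^-3 mol (1:1 ratio)
[H2O2]_dilute = 4.46 × 10^-3 / 0.0201 = 0.222 mol/L
[H2O2]_original = 0.222 × 500.0/24.7 = 4.49 mol/L

4.49 mol/L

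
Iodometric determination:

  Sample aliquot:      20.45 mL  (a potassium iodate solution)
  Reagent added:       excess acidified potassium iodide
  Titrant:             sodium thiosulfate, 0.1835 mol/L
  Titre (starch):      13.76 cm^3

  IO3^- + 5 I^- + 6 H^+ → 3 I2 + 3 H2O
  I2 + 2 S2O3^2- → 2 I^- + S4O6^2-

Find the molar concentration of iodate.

n(S2O3^2-) = 0.01376 × 0.1835 = 2.525 × 10^-3 mol
n(I2) = n(S2O3^2-)/2 = 1.262 × 10^-3 mol
From the 1:3 ratio, n(IO3^-) in the aliquot = 1/3 × 1.262 × 10^-3 = 4.208 × 10^-4 mol
[IO3^-] = 4.208 × 10^-4 / 0.02045 = 0.02058 mol/L

0.02058 mol/L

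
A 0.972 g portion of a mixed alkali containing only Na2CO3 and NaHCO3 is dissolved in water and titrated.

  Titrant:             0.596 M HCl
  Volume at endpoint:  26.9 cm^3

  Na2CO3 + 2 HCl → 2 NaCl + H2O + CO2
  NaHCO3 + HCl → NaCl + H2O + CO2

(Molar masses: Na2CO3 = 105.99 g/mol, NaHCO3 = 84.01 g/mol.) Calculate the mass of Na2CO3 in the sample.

0.641 g

n(HCl) = 0.0269 × 0.596 = 0.0160 mol
Let x = n(Na2CO3), y = n(NaHCO3).
Titrant: 2x + 1y = 0.0160;  mass: 105.99x + 84.01y = 0.972
Solving, x = 6.04 × 10^-3 mol, y = 3.95 × 10^-3 mol
mass of Na2CO3 = 6.04 × 10^-3 × 105.99 = 0.641 g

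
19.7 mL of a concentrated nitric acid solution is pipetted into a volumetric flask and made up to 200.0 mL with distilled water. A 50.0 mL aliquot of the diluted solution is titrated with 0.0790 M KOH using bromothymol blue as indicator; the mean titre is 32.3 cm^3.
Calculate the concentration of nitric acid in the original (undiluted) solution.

0.518 M

HNO3 + KOH → KNO3 + H2O
n(KOH) = 0.0323 × 0.0790 = 2.55 × 10^-3 mol
n(HNO3) in the aliquot = 2.55 × 10^-3 mol (1:1 ratio)
[HNO3]_dilute = 2.55 × 10^-3 / 0.0500 = 0.0510 mol/L
Dilution factor = 200.0 / 19.7 = 10.15
[HNO3]_stock = 0.0510 × 10.15 = 0.518 mol/L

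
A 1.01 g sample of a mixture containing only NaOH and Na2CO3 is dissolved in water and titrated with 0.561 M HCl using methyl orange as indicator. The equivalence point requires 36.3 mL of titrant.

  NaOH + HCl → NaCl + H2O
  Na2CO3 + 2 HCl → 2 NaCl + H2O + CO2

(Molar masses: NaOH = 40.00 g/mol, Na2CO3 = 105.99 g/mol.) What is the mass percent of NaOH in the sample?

n(HCl) = 0.0363 × 0.561 = 0.0204 mol
Let x = n(NaOH), y = n(Na2CO3).
Titrant: 1x + 2y = 0.0204;  mass: 40.00x + 105.99y = 1.01
Solving, x = 5.33 × 10^-3 mol, y = 7.52 × 10^-3 mol
mass of NaOH = 5.33 × 10^-3 × 40.00 = 0.213 g
% NaOH = 0.213 / 1.01 × 100 = 21.1 %

21.1 %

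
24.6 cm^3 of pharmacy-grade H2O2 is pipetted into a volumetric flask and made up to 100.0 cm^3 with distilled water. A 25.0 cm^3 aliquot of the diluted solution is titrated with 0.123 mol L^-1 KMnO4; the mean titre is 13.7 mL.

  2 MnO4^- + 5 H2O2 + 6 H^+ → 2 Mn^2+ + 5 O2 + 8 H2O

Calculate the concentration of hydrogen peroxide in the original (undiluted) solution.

0.685 mol/L

n(KMnO4) = 0.0137 × 0.123 = 1.69 × 10^-3 mol
From the 5:2 ratio, n(H2O2) in the aliquot = 5/2 × 1.69 × 10^-3 = 4.21 × 10^-3 mol
[H2O2]_dilute = 4.21 × 10^-3 / 0.0250 = 0.169 mol/L
Dilution factor = 100.0 / 24.6 = 4.065
[H2O2]_stock = 0.169 × 4.065 = 0.685 mol/L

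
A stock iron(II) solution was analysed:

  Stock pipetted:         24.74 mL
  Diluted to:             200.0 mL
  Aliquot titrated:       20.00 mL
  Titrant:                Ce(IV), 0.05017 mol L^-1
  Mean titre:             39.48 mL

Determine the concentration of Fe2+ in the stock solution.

0.8006 mol/L

Ce^4+ + Fe^2+ → Ce^3+ + Fe^3+
n(Ce4+) = 0.03948 × 0.05017 = 1.981 × 10^-3 mol
n(Fe2+) in the aliquot = 1.981 × 10^-3 mol (1:1 ratio)
[Fe2+]_dilute = 1.981 × 10^-3 / 0.02000 = 0.09904 mol/L
Dilution factor = 200.0 / 24.74 = 8.084
[Fe2+]_stock = 0.09904 × 8.084 = 0.8006 mol/L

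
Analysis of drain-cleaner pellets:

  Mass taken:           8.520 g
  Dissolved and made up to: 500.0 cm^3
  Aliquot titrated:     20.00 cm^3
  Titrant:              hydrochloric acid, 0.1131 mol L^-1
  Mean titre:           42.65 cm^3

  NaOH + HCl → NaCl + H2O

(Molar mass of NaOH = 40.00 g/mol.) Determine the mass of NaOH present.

n(HCl) per titration = 0.04265 × 0.1131 = 4.824 × 10^-3 mol
n(NaOH) in each aliquot = 4.824 × 10^-3 mol (1:1 ratio)
n(NaOH) in the whole flask = 4.824 × 10^-3 × 500.0/20.00 = 0.1206 mol
mass of NaOH = 0.1206 × 40.00 = 4.824 g

4.824 g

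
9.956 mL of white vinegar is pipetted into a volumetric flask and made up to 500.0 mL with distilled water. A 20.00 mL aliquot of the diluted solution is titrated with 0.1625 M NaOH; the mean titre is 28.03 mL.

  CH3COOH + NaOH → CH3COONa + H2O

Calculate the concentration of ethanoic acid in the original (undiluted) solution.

11.44 M

n(NaOH) = 0.02803 × 0.1625 = 4.555 × 10^-3 mol
n(CH3COOH) in the aliquot = 4.555 × 10^-3 mol (1:1 ratio)
[CH3COOH]_dilute = 4.555 × 10^-3 / 0.02000 = 0.2277 mol/L
Dilution factor = 500.0 / 9.956 = 50.22
[CH3COOH]_stock = 0.2277 × 50.22 = 11.44 mol/L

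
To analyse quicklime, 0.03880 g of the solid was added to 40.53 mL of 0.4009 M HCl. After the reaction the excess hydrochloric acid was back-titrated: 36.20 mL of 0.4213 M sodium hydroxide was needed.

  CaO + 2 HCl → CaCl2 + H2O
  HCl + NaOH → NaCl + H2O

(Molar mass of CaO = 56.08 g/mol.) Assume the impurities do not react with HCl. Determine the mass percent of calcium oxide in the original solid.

n(HCl) added = 0.04053 × 0.4009 = 0.01625 mol
n(NaOH) used in back-titration = 0.03620 × 0.4213 = 0.01525 mol
n(HCl) left over = 0.01525 mol (1:1 ratio)
n(HCl) consumed by analyte = 0.01625 − 0.01525 = 9.974 × 10^-4 mol
From the 1:2 ratio, n(CaO) = 1/2 × 9.974 × 10^-4 = 4.987 × 10^-4 mol
mass of CaO = 4.987 × 10^-4 × 56.08 = 0.02797 g
% CaO = 0.02797 / 0.03880 × 100 = 72.08 %

72.08 %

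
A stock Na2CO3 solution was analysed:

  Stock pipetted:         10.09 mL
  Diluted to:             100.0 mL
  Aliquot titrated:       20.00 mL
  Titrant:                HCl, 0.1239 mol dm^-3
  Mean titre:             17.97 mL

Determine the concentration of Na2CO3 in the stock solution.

Na2CO3 + 2 HCl → 2 NaCl + H2O + CO2
n(HCl) = 0.01797 × 0.1239 = 2.226 × 10^-3 mol
From the 1:2 ratio, n(Na2CO3) in the aliquot = 1/2 × 2.226 × 10^-3 = 1.113 × 10^-3 mol
[Na2CO3]_dilute = 1.113 × 10^-3 / 0.02000 = 0.05566 mol/L
Dilution factor = 100.0 / 10.09 = 9.911
[Na2CO3]_stock = 0.05566 × 9.911 = 0.5517 mol/L

0.5517 mol/L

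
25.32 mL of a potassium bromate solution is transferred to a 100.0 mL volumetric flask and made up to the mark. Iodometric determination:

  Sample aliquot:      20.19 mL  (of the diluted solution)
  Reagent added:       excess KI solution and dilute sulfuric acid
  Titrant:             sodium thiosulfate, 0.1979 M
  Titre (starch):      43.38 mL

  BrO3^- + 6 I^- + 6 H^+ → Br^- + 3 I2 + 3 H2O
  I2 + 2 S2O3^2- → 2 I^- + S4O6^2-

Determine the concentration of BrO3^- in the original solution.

0.2799 M

n(S2O3^2-) = 0.04338 × 0.1979 = 8.585 × 10^-3 mol
n(I2) = n(S2O3^2-)/2 = 4.292 × 10^-3 mol
From the 1:3 ratio, n(BrO3^-) in the aliquot = 1/3 × 4.292 × 10^-3 = 1.431 × 10^-3 mol
[BrO3^-]_dilute = 1.431 × 10^-3 / 0.02019 = 0.07087 mol/L
[BrO3^-]_original = 0.07087 × 100.0/25.32 = 0.2799 mol/L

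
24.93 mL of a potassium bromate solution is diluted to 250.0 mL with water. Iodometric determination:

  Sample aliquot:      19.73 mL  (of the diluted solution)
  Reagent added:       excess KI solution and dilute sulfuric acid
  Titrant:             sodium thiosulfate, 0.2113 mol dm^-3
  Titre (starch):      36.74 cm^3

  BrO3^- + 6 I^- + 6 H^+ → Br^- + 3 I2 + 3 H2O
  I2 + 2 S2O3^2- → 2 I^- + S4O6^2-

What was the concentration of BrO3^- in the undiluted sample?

0.6576 mol/L

n(S2O3^2-) = 0.03674 × 0.2113 = 7.763 × 10^-3 mol
n(I2) = n(S2O3^2-)/2 = 3.882 × 10^-3 mol
From the 1:3 ratio, n(BrO3^-) in the aliquot = 1/3 × 3.882 × 10^-3 = 1.294 × 10^-3 mol
[BrO3^-]_dilute = 1.294 × 10^-3 / 0.01973 = 0.06558 mol/L
[BrO3^-]_original = 0.06558 × 250.0/24.93 = 0.6576 mol/L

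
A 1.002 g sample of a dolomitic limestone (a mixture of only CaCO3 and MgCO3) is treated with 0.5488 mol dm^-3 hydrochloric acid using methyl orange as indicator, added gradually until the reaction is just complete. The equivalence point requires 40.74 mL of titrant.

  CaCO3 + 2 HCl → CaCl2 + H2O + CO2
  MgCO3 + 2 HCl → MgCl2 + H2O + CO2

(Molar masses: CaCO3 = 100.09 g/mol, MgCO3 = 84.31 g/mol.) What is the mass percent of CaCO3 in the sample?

n(HCl) = 0.04074 × 0.5488 = 0.02236 mol
Let x = n(CaCO3), y = n(MgCO3).
Titrant: 2x + 2y = 0.02236;  mass: 100.09x + 84.31y = 1.002
Solving, x = 3.770 × 10^-3 mol, y = 7.409 × 10^-3 mol
mass of CaCO3 = 3.770 × 10^-3 × 100.09 = 0.3774 g
% CaCO3 = 0.3774 / 1.002 × 100 = 37.66 %

37.66 %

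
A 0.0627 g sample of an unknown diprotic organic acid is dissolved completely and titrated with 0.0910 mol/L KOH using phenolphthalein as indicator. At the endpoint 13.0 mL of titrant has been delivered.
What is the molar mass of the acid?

n(KOH) = 0.0130 L × 0.0910 mol/L = 1.18 × 10^-3 mol
From the 1:2 ratio, n(H2A) = 1/2 × 1.18 × 10^-3 = 5.92 × 10^-4 mol
M = m / n = 0.0627 g / 5.92 × 10^-4 mol = 106 g/mol

106 g/mol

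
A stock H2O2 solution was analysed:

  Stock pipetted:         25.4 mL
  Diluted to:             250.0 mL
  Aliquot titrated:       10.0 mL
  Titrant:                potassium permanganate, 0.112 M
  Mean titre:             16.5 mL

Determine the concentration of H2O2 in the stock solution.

2 MnO4^- + 5 H2O2 + 6 H^+ → 2 Mn^2+ + 5 O2 + 8 H2O
n(KMnO4) = 0.0165 × 0.112 = 1.85 × 10^-3 mol
From the 5:2 ratio, n(H2O2) in the aliquot = 5/2 × 1.85 × 10^-3 = 4.62 × 10^-3 mol
[H2O2]_dilute = 4.62 × 10^-3 / 0.0100 = 0.462 mol/L
Dilution factor = 250.0 / 25.4 = 9.843
[H2O2]_stock = 0.462 × 9.843 = 4.55 mol/L

4.55 M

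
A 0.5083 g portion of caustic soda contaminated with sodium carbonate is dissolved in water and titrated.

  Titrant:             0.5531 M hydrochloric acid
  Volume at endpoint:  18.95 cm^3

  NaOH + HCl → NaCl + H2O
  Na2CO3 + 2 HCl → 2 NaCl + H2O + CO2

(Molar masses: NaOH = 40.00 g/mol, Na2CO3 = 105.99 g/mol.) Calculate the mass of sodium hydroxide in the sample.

n(HCl) = 0.01895 × 0.5531 = 0.01048 mol
Let x = n(NaOH), y = n(Na2CO3).
Titrant: 1x + 2y = 0.01048;  mass: 40.00x + 105.99y = 0.5083
Solving, x = 3.629 × 10^-3 mol, y = 3.426 × 10^-3 mol
mass of NaOH = 3.629 × 10^-3 × 40.00 = 0.1451 g

0.1451 g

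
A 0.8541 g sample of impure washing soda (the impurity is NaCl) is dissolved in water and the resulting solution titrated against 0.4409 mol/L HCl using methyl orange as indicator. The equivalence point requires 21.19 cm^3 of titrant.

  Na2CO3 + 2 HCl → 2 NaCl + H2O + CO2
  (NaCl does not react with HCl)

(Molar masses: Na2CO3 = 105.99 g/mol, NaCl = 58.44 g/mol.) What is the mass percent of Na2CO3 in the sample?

n(HCl) = 0.02119 × 0.4409 = 9.343 × 10^-3 mol
Let x = n(Na2CO3), y = n(NaCl).
Titrant: 2x = 9.343 × 10^-3;  mass: 105.99x + 58.44y = 0.8541
Solving, x = 4.671 × 10^-3 mol, y = 6.143 × 10^-3 mol
mass of Na2CO3 = 4.671 × 10^-3 × 105.99 = 0.4951 g
% Na2CO3 = 0.4951 / 0.8541 × 100 = 57.97 %

57.97 %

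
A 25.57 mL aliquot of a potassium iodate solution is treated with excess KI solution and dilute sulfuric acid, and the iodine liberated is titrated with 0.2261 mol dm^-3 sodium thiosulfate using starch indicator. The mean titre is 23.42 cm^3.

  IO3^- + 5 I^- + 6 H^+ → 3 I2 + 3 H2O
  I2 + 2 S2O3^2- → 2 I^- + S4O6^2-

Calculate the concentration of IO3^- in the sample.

n(S2O3^2-) = 0.02342 × 0.2261 = 5.295 × 10^-3 mol
n(I2) = n(S2O3^2-)/2 = 2.648 × 10^-3 mol
From the 1:3 ratio, n(IO3^-) in the aliquot = 1/3 × 2.648 × 10^-3 = 8.825 × 10^-4 mol
[IO3^-] = 8.825 × 10^-4 / 0.02557 = 0.03451 mol/L

0.03451 mol/L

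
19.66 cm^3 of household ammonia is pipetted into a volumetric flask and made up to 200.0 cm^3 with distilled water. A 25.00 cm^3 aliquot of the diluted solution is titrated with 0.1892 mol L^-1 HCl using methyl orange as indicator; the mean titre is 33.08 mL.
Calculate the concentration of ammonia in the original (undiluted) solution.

2.547 mol/L

NH3 + HCl → NH4Cl
n(HCl) = 0.03308 × 0.1892 = 6.259 × 10^-3 mol
n(NH3) in the aliquot = 6.259 × 10^-3 mol (1:1 ratio)
[NH3]_dilute = 6.259 × 10^-3 / 0.02500 = 0.2503 mol/L
Dilution factor = 200.0 / 19.66 = 10.17
[NH3]_stock = 0.2503 × 10.17 = 2.547 mol/L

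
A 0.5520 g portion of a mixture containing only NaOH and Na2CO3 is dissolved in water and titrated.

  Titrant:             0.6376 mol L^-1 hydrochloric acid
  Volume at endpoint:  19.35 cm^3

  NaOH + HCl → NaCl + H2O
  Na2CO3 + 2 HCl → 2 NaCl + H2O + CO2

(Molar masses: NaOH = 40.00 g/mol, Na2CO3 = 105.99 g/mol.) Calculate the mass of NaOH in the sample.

0.3134 g

n(HCl) = 0.01935 × 0.6376 = 0.01234 mol
Let x = n(NaOH), y = n(Na2CO3).
Titrant: 1x + 2y = 0.01234;  mass: 40.00x + 105.99y = 0.5520
Solving, x = 7.836 × 10^-3 mol, y = 2.251 × 10^-3 mol
mass of NaOH = 7.836 × 10^-3 × 40.00 = 0.3134 g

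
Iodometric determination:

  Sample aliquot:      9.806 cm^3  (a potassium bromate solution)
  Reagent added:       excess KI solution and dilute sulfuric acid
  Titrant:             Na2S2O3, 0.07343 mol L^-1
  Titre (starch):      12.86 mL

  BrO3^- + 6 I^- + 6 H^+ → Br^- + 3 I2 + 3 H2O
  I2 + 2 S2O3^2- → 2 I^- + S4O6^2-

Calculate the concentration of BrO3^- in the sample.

n(S2O3^2-) = 0.01286 × 0.07343 = 9.443 × 10^-4 mol
n(I2) = n(S2O3^2-)/2 = 4.722 × 10^-4 mol
From the 1:3 ratio, n(BrO3^-) in the aliquot = 1/3 × 4.722 × 10^-4 = 1.574 × 10^-4 mol
[BrO3^-] = 1.574 × 10^-4 / 0.009806 = 0.01605 mol/L

0.01605 mol/L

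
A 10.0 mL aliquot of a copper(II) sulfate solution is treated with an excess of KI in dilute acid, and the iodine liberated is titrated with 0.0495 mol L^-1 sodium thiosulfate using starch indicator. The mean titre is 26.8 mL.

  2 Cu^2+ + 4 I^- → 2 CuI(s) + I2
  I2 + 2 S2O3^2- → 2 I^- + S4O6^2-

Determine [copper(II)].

0.133 mol/L

n(S2O3^2-) = 0.0268 × 0.0495 = 1.33 × 10^-3 mol
n(I2) = n(S2O3^2-)/2 = 6.63 × 10^-4 mol
From the 2:1 ratio, n(Cu2+) in the aliquot = 2/1 × 6.63 × 10^-4 = 1.33 × 10^-3 mol
[Cu2+] = 1.33 × 10^-3 / 0.0100 = 0.133 mol/L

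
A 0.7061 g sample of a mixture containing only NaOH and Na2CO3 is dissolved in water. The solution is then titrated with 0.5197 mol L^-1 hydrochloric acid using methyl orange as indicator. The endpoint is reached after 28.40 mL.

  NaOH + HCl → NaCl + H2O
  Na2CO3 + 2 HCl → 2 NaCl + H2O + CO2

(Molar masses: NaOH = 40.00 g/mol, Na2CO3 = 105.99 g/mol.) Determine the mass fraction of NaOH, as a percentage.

33.17 %

n(HCl) = 0.02840 × 0.5197 = 0.01476 mol
Let x = n(NaOH), y = n(Na2CO3).
Titrant: 1x + 2y = 0.01476;  mass: 40.00x + 105.99y = 0.7061
Solving, x = 5.854 × 10^-3 mol, y = 4.453 × 10^-3 mol
mass of NaOH = 5.854 × 10^-3 × 40.00 = 0.2342 g
% NaOH = 0.2342 / 0.7061 × 100 = 33.17 %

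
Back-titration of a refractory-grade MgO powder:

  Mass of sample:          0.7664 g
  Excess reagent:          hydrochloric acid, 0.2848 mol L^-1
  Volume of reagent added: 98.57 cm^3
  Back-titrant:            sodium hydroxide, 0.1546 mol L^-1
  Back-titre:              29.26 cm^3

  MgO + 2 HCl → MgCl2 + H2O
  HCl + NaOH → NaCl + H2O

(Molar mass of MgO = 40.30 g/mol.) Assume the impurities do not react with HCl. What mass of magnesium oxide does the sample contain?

n(HCl) added = 0.09857 × 0.2848 = 0.02807 mol
n(NaOH) used in back-titration = 0.02926 × 0.1546 = 4.524 × 10^-3 mol
n(HCl) left over = 4.524 × 10^-3 mol (1:1 ratio)
n(HCl) consumed by analyte = 0.02807 − 4.524 × 10^-3 = 0.02355 mol
From the 1:2 ratio, n(MgO) = 1/2 × 0.02355 = 0.01177 mol
mass of MgO = 0.01177 × 40.30 = 0.4745 g

0.4745 g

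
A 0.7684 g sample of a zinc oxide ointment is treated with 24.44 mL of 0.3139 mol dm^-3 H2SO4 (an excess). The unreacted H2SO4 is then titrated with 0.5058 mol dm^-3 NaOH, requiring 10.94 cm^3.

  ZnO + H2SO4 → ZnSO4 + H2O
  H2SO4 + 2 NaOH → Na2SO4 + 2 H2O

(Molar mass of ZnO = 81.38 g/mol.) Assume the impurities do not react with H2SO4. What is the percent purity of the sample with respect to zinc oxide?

n(H2SO4) added = 0.02444 × 0.3139 = 7.672 × 10^-3 mol
n(NaOH) used in back-titration = 0.01094 × 0.5058 = 5.533 × 10^-3 mol
From the 1:2 ratio, n(H2SO4) left over = 1/2 × 5.533 × 10^-3 = 2.767 × 10^-3 mol
n(H2SO4) consumed by analyte = 7.672 × 10^-3 − 2.767 × 10^-3 = 4.905 × 10^-3 mol
n(ZnO) = 4.905 × 10^-3 mol (1:1 ratio)
mass of ZnO = 4.905 × 10^-3 × 81.38 = 0.3992 g
% ZnO = 0.3992 / 0.7684 × 100 = 51.95 %

51.95 %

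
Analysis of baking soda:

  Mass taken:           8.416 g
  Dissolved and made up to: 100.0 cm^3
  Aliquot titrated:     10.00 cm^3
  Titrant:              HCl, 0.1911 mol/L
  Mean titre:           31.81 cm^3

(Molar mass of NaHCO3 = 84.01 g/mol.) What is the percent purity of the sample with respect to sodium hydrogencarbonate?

60.68 %

NaHCO3 + HCl → NaCl + H2O + CO2
n(HCl) per titration = 0.03181 × 0.1911 = 6.079 × 10^-3 mol
n(NaHCO3) in each aliquot = 6.079 × 10^-3 mol (1:1 ratio)
n(NaHCO3) in the whole flask = 6.079 × 10^-3 × 100.0/10.00 = 0.06079 mol
mass of NaHCO3 = 0.06079 × 84.01 = 5.107 g
% NaHCO3 = 5.107 / 8.416 × 100 = 60.68 %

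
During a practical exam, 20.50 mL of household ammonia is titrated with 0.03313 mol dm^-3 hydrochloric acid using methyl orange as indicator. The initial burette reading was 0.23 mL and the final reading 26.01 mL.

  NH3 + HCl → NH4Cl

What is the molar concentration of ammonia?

n(HCl) = 0.02578 L × 0.03313 mol/L = 8.541 × 10^-4 mol
n(NH3) = 8.541 × 10^-4 mol (1:1 mole ratio)
[NH3] = 8.541 × 10^-4 mol / 0.02050 L = 0.04166 mol/L

0.04166 mol/L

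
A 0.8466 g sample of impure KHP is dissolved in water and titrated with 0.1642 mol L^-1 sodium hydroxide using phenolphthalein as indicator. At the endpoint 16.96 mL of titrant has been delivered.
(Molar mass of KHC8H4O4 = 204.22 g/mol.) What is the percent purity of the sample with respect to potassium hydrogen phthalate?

KHC8H4O4 + NaOH → KNaC8H4O4 + H2O
n(NaOH) = 0.01696 L × 0.1642 mol/L = 2.785 × 10^-3 mol
n(KHC8H4O4) = 2.785 × 10^-3 mol (1:1 ratio)
mass of KHC8H4O4 = 2.785 × 10^-3 × 204.22 g/mol = 0.5687 g
% KHC8H4O4 = 0.5687 / 0.8466 × 100 = 67.18 %

67.18 %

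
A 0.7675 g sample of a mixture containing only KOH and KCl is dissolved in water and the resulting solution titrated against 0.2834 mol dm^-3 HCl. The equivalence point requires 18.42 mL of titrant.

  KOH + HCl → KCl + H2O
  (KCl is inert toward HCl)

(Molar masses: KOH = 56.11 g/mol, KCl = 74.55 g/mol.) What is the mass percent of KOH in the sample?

n(HCl) = 0.01842 × 0.2834 = 5.220 × 10^-3 mol
Let x = n(KOH), y = n(KCl).
Titrant: 1x = 5.220 × 10^-3;  mass: 56.11x + 74.55y = 0.7675
Solving, x = 5.220 × 10^-3 mol, y = 6.366 × 10^-3 mol
mass of KOH = 5.220 × 10^-3 × 56.11 = 0.2929 g
% KOH = 0.2929 / 0.7675 × 100 = 38.16 %

38.16 %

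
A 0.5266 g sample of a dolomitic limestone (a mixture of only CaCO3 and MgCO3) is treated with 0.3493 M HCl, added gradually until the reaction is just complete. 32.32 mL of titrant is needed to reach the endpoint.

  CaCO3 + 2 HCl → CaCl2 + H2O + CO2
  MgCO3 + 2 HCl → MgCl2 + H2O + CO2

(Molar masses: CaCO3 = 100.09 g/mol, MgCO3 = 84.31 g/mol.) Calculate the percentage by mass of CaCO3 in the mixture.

61.06 %

n(HCl) = 0.03232 × 0.3493 = 0.01129 mol
Let x = n(CaCO3), y = n(MgCO3).
Titrant: 2x + 2y = 0.01129;  mass: 100.09x + 84.31y = 0.5266
Solving, x = 3.213 × 10^-3 mol, y = 2.432 × 10^-3 mol
mass of CaCO3 = 3.213 × 10^-3 × 100.09 = 0.3216 g
% CaCO3 = 0.3216 / 0.5266 × 100 = 61.06 %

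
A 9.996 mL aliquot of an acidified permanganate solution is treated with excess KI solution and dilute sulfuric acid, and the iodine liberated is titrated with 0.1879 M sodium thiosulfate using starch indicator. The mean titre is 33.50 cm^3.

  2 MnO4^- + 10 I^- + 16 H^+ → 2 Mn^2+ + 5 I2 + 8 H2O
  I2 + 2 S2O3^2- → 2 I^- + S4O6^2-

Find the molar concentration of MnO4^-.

0.1259 M

n(S2O3^2-) = 0.03350 × 0.1879 = 6.295 × 10^-3 mol
n(I2) = n(S2O3^2-)/2 = 3.147 × 10^-3 mol
From the 2:5 ratio, n(MnO4^-) in the aliquot = 2/5 × 3.147 × 10^-3 = 1.259 × 10^-3 mol
[MnO4^-] = 1.259 × 10^-3 / 0.009996 = 0.1259 mol/L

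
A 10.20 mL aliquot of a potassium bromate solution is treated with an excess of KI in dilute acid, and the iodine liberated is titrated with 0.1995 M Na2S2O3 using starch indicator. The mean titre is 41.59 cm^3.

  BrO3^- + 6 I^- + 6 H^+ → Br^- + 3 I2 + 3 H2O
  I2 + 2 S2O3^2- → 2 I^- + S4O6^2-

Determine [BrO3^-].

n(S2O3^2-) = 0.04159 × 0.1995 = 8.297 × 10^-3 mol
n(I2) = n(S2O3^2-)/2 = 4.149 × 10^-3 mol
From the 1:3 ratio, n(BrO3^-) in the aliquot = 1/3 × 4.149 × 10^-3 = 1.383 × 10^-3 mol
[BrO3^-] = 1.383 × 10^-3 / 0.01020 = 0.1356 mol/L

0.1356 M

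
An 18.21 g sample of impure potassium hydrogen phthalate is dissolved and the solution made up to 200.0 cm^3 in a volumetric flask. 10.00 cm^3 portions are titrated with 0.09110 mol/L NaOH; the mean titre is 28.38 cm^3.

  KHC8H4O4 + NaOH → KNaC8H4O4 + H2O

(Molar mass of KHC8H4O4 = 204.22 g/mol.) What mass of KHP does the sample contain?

10.56 g

n(NaOH) per titration = 0.02838 × 0.09110 = 2.585 × 10^-3 mol
n(KHC8H4O4) in each aliquot = 2.585 × 10^-3 mol (1:1 ratio)
n(KHC8H4O4) in the whole flask = 2.585 × 10^-3 × 200.0/10.00 = 0.05171 mol
mass of KHC8H4O4 = 0.05171 × 204.22 = 10.56 g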